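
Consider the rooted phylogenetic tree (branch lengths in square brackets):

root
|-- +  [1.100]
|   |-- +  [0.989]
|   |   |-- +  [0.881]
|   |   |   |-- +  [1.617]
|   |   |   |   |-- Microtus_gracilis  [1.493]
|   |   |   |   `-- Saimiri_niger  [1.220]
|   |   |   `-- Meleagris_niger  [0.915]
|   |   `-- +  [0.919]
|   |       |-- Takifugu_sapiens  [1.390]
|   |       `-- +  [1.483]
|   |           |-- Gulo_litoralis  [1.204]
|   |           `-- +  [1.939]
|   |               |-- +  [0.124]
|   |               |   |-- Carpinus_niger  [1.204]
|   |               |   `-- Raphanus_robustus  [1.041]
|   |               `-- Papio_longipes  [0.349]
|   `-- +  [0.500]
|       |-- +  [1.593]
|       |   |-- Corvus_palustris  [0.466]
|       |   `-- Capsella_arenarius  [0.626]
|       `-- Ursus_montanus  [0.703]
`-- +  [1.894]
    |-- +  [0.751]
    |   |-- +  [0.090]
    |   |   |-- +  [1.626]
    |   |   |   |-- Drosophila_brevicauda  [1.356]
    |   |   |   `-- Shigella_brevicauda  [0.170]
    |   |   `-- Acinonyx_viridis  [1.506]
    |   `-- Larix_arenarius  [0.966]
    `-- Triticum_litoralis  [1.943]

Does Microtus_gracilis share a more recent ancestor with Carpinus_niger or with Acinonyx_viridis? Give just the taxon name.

The MRCA of Microtus_gracilis and Carpinus_niger subtends (((Microtus_gracilis,Saimiri_niger),Meleagris_niger),(Takifugu_sapiens,(Gulo_litoralis,((Carpinus_niger,Raphanus_robustus),Papio_longipes)))) (8 taxa).
The MRCA of Microtus_gracilis and Acinonyx_viridis is the root, subtending the entire tree (16 taxa).
The first is nested inside the second, so Microtus_gracilis shares a more recent common ancestor with Carpinus_niger.

Carpinus_niger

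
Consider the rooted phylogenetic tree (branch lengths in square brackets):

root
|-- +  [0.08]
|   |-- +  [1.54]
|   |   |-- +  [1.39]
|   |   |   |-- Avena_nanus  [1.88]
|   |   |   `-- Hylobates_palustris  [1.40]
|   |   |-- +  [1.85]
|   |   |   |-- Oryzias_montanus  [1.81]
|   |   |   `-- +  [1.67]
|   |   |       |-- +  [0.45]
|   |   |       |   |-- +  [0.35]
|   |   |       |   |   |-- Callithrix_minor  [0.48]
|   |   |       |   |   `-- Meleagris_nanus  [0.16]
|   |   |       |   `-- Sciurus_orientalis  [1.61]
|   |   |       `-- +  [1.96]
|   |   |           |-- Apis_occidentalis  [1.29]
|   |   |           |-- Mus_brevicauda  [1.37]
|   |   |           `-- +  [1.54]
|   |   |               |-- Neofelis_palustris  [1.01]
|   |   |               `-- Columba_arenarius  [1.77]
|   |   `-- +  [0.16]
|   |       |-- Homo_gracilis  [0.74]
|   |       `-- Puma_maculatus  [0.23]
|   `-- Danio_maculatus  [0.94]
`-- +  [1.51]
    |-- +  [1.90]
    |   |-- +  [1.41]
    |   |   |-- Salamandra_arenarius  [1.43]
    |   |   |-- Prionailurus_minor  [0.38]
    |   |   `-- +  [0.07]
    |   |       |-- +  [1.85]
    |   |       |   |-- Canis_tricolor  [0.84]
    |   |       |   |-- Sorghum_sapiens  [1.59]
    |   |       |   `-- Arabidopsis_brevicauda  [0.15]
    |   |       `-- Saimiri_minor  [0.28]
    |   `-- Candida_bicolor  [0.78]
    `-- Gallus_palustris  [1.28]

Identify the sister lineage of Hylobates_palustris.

Avena_nanus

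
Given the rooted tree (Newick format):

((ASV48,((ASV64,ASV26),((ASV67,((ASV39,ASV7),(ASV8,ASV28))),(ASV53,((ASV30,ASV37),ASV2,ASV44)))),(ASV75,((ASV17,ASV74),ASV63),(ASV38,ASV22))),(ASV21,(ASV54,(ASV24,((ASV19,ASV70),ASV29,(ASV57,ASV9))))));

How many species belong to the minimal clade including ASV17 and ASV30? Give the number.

The MRCA of ASV17 and ASV30 is the node subtending (ASV48,((ASV64,ASV26),((ASV67,((ASV39,ASV7),(ASV8,ASV28))),(ASV53,((ASV30,ASV37),ASV2,ASV44)))),(ASV75,((ASV17,ASV74),ASV63),(ASV38,ASV22))).
That clade contains 19 terminal taxa: ASV17, ASV2, ASV22, ASV26, ASV28, ASV30, ASV37, ASV38, ASV39, ASV44, ASV48, ASV53, ASV63, ASV64, ASV67, ASV7, ASV74, ASV75, ASV8.

19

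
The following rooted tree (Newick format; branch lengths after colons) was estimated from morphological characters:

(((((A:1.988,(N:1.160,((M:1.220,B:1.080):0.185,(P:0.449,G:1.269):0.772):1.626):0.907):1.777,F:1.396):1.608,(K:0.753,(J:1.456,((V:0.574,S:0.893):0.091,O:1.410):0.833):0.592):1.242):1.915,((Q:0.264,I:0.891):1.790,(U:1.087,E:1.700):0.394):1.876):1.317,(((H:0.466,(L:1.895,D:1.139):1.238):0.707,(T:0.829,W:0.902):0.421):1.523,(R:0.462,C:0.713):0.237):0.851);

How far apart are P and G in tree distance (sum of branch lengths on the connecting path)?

The path runs P → … → MRCA → … → G; the MRCA is the node subtending (P,G).
Branch lengths along that path: 0.449 + 1.269 = 1.718.

1.718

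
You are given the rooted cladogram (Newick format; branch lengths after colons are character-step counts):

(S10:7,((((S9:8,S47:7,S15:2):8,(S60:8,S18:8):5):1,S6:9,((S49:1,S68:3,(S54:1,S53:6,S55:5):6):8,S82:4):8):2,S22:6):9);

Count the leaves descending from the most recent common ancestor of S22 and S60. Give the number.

The MRCA of S22 and S60 is the node subtending ((((S9,S47,S15),(S60,S18)),S6,((S49,S68,(S54,S53,S55)),S82)),S22).
That clade contains 13 terminal taxa: S15, S18, S22, S47, S49, S53, S54, S55, S6, S60, S68, S82, S9.

13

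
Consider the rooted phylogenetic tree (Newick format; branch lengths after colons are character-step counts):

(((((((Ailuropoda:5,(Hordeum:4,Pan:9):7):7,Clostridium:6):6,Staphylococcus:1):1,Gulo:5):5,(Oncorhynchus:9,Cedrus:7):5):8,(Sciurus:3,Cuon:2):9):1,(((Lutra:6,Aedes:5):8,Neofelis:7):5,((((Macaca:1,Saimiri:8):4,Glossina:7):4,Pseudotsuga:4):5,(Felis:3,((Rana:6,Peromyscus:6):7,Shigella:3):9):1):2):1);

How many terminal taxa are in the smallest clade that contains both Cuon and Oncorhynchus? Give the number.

10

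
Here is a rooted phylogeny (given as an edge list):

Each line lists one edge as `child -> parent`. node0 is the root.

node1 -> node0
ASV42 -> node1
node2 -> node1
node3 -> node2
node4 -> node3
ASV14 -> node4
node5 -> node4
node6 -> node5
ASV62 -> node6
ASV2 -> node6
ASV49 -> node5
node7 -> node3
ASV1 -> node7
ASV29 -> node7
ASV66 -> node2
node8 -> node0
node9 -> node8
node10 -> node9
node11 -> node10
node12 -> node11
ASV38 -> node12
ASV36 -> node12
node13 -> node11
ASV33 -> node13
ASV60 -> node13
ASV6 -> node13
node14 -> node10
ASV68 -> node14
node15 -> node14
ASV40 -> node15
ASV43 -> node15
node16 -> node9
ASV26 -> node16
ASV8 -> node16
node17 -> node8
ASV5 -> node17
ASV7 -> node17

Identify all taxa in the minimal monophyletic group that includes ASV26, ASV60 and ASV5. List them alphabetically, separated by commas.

Tracing ASV26: it sits inside (ASV26,ASV8).
Tracing ASV60: it sits inside (ASV33,ASV60,ASV6).
Tracing ASV5: it sits inside (ASV5,ASV7).
The smallest clade enclosing all 3 is (((((ASV38,ASV36),(ASV33,ASV60,ASV6)),(ASV68,(ASV40,ASV43))),(ASV26,ASV8)),(ASV5,ASV7)); the answer is its 12 terminal taxa in alphabetical order.

ASV26, ASV33, ASV36, ASV38, ASV40, ASV43, ASV5, ASV6, ASV60, ASV68, ASV7, ASV8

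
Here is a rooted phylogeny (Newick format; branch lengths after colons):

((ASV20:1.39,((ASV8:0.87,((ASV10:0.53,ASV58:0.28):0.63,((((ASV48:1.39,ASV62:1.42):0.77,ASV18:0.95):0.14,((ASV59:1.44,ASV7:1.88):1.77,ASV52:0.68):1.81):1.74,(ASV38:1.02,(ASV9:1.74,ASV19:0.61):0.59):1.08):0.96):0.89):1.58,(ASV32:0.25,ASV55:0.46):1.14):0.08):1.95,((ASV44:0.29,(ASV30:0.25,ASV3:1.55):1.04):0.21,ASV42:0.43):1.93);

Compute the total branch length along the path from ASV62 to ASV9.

The path runs ASV62 → … → MRCA → … → ASV9; the MRCA is the node subtending ((((ASV48,ASV62),ASV18),((ASV59,ASV7),ASV52)),(ASV38,(ASV9,ASV19))).
Branch lengths along that path: 1.42 + 0.77 + 0.14 + 1.74 + 1.08 + 0.59 + 1.74 = 7.48.

7.48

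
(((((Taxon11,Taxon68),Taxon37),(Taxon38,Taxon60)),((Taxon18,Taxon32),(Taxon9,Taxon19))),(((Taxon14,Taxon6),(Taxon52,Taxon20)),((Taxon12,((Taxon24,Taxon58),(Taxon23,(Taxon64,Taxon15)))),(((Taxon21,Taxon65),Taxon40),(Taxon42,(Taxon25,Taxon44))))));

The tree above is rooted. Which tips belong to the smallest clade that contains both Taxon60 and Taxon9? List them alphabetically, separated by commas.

Taxon11, Taxon18, Taxon19, Taxon32, Taxon37, Taxon38, Taxon60, Taxon68, Taxon9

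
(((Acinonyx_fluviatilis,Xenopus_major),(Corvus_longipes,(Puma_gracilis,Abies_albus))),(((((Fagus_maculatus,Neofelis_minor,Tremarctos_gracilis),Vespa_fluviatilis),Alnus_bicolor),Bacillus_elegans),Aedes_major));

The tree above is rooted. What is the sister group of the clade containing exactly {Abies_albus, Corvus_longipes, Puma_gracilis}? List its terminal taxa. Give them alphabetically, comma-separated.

Acinonyx_fluviatilis, Xenopus_major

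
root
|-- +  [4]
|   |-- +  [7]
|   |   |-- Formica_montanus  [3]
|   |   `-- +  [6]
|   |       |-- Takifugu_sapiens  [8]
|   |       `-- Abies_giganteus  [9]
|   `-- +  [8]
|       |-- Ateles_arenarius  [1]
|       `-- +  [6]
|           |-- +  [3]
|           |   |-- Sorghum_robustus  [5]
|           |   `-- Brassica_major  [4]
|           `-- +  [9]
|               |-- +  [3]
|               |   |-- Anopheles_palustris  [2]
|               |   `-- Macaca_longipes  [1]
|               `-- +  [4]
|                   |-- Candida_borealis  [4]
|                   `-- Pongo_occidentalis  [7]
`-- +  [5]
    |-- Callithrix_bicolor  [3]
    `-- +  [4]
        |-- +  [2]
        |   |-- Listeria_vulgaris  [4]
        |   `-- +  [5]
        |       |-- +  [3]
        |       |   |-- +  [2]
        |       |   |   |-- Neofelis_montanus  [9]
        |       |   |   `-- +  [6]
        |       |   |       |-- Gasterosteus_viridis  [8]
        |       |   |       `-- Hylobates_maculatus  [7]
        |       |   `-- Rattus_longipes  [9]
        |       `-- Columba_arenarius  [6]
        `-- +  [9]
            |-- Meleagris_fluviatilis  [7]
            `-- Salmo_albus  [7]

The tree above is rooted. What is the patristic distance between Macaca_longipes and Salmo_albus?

56

The path runs Macaca_longipes → … → MRCA → … → Salmo_albus; the MRCA is the root of the tree.
Branch lengths along that path: 1 + 3 + 9 + 6 + 8 + 4 + 5 + 4 + 9 + 7 = 56.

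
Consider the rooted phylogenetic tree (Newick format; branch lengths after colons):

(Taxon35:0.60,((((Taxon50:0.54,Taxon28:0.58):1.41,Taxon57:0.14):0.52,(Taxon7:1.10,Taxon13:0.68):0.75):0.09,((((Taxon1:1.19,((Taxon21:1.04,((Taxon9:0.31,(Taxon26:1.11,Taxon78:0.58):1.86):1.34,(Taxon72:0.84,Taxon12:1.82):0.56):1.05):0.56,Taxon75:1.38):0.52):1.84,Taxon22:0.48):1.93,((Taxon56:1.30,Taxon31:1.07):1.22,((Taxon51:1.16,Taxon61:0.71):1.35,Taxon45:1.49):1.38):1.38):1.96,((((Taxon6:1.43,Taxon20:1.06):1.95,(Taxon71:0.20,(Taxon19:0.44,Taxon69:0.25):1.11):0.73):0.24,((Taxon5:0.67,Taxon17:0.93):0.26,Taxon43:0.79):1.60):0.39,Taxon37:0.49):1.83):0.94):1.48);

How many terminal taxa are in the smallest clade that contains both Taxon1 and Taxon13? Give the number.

The MRCA of Taxon1 and Taxon13 is the node subtending ((((Taxon50,Taxon28),Taxon57),(Taxon7,Taxon13)),((((Taxon1,((Taxon21,((Taxon9,(Taxon26,Taxon78)),(Taxon72,Taxon12))),Taxon75)),Taxon22),((Taxon56,Taxon31),((Taxon51,Taxon61),Taxon45))),((((Taxon6,Taxon20),(Taxon71,(Taxon19,Taxon69))),((Taxon5,Taxon17),Taxon43)),Taxon37))).
That clade contains 28 terminal taxa: Taxon1, Taxon12, Taxon13, Taxon17, Taxon19, Taxon20, Taxon21, Taxon22, Taxon26, Taxon28, Taxon31, Taxon37, Taxon43, Taxon45, Taxon5, Taxon50, Taxon51, Taxon56, Taxon57, Taxon6, Taxon61, Taxon69, Taxon7, Taxon71, Taxon72, Taxon75, Taxon78, Taxon9.

28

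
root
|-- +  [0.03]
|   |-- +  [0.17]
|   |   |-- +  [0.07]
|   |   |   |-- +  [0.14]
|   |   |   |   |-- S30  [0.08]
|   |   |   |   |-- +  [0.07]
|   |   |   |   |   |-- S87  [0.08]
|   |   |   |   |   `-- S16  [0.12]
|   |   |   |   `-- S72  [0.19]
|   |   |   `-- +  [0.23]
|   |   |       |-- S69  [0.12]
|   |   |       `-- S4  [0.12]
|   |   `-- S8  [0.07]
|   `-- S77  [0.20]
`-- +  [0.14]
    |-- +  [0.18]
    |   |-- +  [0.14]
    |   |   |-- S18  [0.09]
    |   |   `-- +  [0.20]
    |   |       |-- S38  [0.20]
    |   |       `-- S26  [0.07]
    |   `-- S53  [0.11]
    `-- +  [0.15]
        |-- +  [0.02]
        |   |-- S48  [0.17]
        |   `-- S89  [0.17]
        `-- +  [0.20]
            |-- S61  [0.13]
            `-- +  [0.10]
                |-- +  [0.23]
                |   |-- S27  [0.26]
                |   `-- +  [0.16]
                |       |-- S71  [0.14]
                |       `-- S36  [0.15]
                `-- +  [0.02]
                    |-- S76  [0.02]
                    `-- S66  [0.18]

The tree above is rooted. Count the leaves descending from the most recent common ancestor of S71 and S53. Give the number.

12

The MRCA of S71 and S53 is the node subtending (((S18,(S38,S26)),S53),((S48,S89),(S61,((S27,(S71,S36)),(S76,S66))))).
That clade contains 12 terminal taxa: S18, S26, S27, S36, S38, S48, S53, S61, S66, S71, S76, S89.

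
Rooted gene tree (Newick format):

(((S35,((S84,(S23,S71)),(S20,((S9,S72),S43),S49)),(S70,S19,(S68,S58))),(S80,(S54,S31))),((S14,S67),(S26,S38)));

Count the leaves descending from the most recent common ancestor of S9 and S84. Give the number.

The MRCA of S9 and S84 is the node subtending ((S84,(S23,S71)),(S20,((S9,S72),S43),S49)).
That clade contains 8 terminal taxa: S20, S23, S43, S49, S71, S72, S84, S9.

8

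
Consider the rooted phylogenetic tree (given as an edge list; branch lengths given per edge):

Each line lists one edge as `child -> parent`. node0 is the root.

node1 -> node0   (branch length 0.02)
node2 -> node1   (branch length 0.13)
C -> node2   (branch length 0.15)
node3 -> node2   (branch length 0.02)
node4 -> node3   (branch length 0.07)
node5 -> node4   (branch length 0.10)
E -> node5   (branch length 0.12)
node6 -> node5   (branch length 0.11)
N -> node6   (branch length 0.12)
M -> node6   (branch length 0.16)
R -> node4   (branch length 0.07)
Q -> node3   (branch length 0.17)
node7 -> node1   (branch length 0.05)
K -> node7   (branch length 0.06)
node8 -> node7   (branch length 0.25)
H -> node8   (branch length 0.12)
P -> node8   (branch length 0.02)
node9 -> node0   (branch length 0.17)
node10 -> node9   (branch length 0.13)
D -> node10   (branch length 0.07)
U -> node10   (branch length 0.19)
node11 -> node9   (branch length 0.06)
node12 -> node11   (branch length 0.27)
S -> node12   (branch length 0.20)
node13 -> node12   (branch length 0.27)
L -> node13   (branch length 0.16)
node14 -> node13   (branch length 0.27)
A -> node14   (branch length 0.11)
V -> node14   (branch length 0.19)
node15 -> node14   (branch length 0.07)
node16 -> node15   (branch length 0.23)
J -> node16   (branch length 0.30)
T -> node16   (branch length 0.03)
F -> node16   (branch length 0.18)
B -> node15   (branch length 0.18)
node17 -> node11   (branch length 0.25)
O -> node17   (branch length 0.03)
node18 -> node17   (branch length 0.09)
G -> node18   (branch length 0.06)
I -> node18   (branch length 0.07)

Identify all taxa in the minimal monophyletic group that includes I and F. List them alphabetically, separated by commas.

A, B, F, G, I, J, L, O, S, T, V

Tracing I: it sits inside (G,I).
Tracing F: it sits inside (J,T,F).
The smallest clade enclosing both is ((S,(L,(A,V,((J,T,F),B)))),(O,(G,I))); the answer is its 11 terminal taxa in alphabetical order.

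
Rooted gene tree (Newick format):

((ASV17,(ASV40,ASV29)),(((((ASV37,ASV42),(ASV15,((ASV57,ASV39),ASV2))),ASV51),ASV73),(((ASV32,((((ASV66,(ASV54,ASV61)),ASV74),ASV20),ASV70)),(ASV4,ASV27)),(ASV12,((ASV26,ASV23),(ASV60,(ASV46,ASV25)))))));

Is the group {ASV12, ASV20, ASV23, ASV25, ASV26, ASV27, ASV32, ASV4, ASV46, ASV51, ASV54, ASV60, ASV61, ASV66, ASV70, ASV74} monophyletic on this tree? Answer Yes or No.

The MRCA of the listed taxa subtends (((((ASV37,ASV42),(ASV15,((ASV57,ASV39),ASV2))),ASV51),ASV73),(((ASV32,((((ASV66,(ASV54,ASV61)),ASV74),ASV20),ASV70)),(ASV4,ASV27)),(ASV12,((ASV26,ASV23),(ASV60,(ASV46,ASV25)))))).
That clade also contains ASV15, ASV2, ASV37, ASV39, ASV42, ASV57, ASV73, which are not in the proposed group, so the group is not monophyletic.

No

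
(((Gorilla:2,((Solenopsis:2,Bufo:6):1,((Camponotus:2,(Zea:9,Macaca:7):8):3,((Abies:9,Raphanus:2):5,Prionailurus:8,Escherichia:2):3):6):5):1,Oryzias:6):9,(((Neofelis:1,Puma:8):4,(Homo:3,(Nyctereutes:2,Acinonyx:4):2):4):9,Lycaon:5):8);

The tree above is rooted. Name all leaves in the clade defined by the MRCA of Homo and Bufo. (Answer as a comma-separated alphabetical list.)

Abies, Acinonyx, Bufo, Camponotus, Escherichia, Gorilla, Homo, Lycaon, Macaca, Neofelis, Nyctereutes, Oryzias, Prionailurus, Puma, Raphanus, Solenopsis, Zea

Tracing Homo: it sits inside (Homo,(Nyctereutes,Acinonyx)).
Tracing Bufo: it sits inside (Solenopsis,Bufo).
The smallest clade enclosing both is the whole tree (their MRCA is the root), so the answer is all 17 tips in alphabetical order.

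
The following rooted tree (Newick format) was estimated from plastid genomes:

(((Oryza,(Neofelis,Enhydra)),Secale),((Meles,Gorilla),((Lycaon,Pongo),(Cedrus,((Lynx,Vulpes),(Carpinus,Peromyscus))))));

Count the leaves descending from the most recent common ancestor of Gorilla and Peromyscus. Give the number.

9

The MRCA of Gorilla and Peromyscus is the node subtending ((Meles,Gorilla),((Lycaon,Pongo),(Cedrus,((Lynx,Vulpes),(Carpinus,Peromyscus))))).
That clade contains 9 terminal taxa: Carpinus, Cedrus, Gorilla, Lycaon, Lynx, Meles, Peromyscus, Pongo, Vulpes.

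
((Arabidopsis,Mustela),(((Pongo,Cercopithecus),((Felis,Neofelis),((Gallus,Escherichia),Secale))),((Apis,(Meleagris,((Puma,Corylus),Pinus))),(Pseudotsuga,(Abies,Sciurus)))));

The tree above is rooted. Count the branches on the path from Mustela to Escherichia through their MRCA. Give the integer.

8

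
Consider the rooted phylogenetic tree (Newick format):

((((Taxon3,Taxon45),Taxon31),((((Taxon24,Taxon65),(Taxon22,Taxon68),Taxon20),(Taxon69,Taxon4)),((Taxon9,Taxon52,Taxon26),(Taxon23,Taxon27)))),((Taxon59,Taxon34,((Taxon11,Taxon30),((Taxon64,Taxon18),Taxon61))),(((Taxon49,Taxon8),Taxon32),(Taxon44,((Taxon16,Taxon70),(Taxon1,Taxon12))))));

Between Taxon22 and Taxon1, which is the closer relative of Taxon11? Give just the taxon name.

The MRCA of Taxon11 and Taxon1 subtends ((Taxon59,Taxon34,((Taxon11,Taxon30),((Taxon64,Taxon18),Taxon61))),(((Taxon49,Taxon8),Taxon32),(Taxon44,((Taxon16,Taxon70),(Taxon1,Taxon12))))) (15 taxa).
The MRCA of Taxon11 and Taxon22 is the root, subtending the entire tree (30 taxa).
The first is nested inside the second, so Taxon11 shares a more recent common ancestor with Taxon1.

Taxon1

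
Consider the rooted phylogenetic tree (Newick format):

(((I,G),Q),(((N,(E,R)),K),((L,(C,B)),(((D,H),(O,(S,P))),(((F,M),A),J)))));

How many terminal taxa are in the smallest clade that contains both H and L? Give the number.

12

The MRCA of H and L is the node subtending ((L,(C,B)),(((D,H),(O,(S,P))),(((F,M),A),J))).
That clade contains 12 terminal taxa: A, B, C, D, F, H, J, L, M, O, P, S.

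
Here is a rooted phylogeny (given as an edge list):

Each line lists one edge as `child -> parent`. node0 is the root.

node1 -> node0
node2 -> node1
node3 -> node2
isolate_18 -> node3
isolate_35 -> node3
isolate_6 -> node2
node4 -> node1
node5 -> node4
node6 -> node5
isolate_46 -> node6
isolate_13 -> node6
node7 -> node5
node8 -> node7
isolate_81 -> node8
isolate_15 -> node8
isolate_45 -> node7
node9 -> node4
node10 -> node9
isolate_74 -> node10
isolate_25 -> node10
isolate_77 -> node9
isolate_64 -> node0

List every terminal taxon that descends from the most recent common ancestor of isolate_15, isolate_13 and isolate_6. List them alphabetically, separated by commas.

Tracing isolate_15: it sits inside (isolate_81,isolate_15).
Tracing isolate_13: it sits inside (isolate_46,isolate_13).
Tracing isolate_6: it sits inside ((isolate_18,isolate_35),isolate_6).
The smallest clade enclosing all 3 is (((isolate_18,isolate_35),isolate_6),(((isolate_46,isolate_13),((isolate_81,isolate_15),isolate_45)),((isolate_74,isolate_25),isolate_77))); the answer is its 11 terminal taxa in alphabetical order.

isolate_13, isolate_15, isolate_18, isolate_25, isolate_35, isolate_45, isolate_46, isolate_6, isolate_74, isolate_77, isolate_81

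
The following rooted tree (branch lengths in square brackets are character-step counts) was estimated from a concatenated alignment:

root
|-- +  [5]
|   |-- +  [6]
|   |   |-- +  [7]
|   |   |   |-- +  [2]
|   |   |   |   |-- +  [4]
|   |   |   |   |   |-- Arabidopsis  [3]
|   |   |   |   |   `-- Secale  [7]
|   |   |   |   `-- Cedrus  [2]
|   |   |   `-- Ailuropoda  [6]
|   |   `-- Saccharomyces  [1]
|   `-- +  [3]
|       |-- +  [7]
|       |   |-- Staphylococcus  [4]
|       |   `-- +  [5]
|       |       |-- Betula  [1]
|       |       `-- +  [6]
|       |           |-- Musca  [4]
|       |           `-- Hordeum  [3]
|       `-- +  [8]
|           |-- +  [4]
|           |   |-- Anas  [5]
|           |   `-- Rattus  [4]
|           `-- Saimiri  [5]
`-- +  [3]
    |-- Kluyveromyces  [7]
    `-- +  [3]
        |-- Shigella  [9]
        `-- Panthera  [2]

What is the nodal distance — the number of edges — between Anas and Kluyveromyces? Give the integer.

7

The MRCA of Anas and Kluyveromyces is the root of the tree.
From Anas up to that node: 5 branches. From Kluyveromyces up to the same node: 2 branches. Total: 5 + 2 = 7.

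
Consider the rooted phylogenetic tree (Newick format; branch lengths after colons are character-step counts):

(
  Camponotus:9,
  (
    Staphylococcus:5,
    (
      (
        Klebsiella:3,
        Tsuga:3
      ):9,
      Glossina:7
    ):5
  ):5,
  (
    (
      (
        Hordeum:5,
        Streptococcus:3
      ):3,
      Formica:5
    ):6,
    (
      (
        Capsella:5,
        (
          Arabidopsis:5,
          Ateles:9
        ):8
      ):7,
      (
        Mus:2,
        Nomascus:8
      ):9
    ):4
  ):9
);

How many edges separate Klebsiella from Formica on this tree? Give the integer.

7

The MRCA of Klebsiella and Formica is the root of the tree.
From Klebsiella up to that node: 4 branches. From Formica up to the same node: 3 branches. Total: 4 + 3 = 7.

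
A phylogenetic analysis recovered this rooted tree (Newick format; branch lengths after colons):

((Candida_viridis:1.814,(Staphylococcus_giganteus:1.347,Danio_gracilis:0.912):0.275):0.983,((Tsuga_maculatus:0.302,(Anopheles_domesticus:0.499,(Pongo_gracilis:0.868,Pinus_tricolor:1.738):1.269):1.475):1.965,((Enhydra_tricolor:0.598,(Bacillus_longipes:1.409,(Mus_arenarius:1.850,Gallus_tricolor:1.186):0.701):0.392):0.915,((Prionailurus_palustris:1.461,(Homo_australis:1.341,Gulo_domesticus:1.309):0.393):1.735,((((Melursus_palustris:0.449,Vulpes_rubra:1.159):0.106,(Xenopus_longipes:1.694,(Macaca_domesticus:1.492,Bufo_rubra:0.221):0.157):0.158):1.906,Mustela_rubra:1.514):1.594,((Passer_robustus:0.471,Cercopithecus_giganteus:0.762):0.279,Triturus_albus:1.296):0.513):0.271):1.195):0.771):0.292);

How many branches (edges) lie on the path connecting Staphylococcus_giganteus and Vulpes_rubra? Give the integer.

The MRCA of Staphylococcus_giganteus and Vulpes_rubra is the root of the tree.
From Staphylococcus_giganteus up to that node: 3 branches. From Vulpes_rubra up to the same node: 8 branches. Total: 3 + 8 = 11.

11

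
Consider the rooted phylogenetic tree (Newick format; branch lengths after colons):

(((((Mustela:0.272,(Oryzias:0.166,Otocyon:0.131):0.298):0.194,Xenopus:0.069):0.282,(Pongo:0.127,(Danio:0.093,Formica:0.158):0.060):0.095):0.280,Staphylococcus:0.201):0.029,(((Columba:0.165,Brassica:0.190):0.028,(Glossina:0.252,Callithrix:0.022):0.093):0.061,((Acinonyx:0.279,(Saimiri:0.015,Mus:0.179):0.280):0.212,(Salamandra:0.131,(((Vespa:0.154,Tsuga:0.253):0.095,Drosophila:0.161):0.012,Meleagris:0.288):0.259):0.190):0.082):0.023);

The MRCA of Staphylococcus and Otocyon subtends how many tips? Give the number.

The MRCA of Staphylococcus and Otocyon is the node subtending ((((Mustela,(Oryzias,Otocyon)),Xenopus),(Pongo,(Danio,Formica))),Staphylococcus).
That clade contains 8 terminal taxa: Danio, Formica, Mustela, Oryzias, Otocyon, Pongo, Staphylococcus, Xenopus.

8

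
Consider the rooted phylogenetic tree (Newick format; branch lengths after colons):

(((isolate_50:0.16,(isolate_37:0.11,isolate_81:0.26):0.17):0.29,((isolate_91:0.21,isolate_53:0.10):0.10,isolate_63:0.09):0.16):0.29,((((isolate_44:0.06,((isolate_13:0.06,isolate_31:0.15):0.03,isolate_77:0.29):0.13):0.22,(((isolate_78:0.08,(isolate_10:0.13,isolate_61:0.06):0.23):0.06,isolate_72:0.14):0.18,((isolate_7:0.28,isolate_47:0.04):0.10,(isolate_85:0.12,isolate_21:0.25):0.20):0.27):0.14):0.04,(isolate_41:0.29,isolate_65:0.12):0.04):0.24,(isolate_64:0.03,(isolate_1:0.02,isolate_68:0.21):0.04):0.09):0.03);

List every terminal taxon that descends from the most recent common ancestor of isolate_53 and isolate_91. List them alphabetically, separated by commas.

Tracing isolate_53: it sits inside (isolate_91,isolate_53).
Tracing isolate_91: it sits inside (isolate_91,isolate_53).
The smallest clade enclosing both is (isolate_91,isolate_53); the answer is its 2 terminal taxa in alphabetical order.

isolate_53, isolate_91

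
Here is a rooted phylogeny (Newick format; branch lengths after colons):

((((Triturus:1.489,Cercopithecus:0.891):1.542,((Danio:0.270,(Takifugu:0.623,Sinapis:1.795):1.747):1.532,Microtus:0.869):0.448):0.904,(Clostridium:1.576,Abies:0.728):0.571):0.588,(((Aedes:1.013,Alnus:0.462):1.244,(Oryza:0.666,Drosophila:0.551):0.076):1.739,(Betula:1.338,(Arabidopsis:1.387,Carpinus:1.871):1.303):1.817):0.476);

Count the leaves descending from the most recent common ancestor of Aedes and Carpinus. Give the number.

7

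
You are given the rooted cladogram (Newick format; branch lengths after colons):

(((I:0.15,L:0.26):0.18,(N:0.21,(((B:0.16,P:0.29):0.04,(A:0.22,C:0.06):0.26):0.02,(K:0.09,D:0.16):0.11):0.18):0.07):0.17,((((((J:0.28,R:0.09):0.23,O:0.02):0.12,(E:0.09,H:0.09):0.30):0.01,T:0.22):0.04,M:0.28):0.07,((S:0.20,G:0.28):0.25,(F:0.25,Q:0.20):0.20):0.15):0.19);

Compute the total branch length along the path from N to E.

The path runs N → … → MRCA → … → E; the MRCA is the root of the tree.
Branch lengths along that path: 0.21 + 0.07 + 0.17 + 0.19 + 0.07 + 0.04 + 0.01 + 0.30 + 0.09 = 1.15.

1.15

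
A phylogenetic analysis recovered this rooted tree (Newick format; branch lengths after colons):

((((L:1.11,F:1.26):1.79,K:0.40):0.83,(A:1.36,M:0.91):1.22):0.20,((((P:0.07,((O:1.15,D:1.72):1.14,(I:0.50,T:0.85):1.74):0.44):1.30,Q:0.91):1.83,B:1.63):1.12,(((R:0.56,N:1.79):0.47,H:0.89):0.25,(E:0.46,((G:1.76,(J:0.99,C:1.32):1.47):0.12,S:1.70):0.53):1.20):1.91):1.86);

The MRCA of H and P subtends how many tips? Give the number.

15

The MRCA of H and P is the node subtending ((((P,((O,D),(I,T))),Q),B),(((R,N),H),(E,((G,(J,C)),S)))).
That clade contains 15 terminal taxa: B, C, D, E, G, H, I, J, N, O, P, Q, R, S, T.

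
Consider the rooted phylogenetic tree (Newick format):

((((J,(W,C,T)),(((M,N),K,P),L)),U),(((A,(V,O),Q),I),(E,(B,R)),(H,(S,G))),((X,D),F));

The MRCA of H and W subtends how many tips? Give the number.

The MRCA of H and W is the root, so the clade is the entire tree.
That clade contains 24 terminal taxa: A, B, C, D, E, F, G, H, I, J, K, L, M, N, O, P, Q, R, S, T, U, V, W, X.

24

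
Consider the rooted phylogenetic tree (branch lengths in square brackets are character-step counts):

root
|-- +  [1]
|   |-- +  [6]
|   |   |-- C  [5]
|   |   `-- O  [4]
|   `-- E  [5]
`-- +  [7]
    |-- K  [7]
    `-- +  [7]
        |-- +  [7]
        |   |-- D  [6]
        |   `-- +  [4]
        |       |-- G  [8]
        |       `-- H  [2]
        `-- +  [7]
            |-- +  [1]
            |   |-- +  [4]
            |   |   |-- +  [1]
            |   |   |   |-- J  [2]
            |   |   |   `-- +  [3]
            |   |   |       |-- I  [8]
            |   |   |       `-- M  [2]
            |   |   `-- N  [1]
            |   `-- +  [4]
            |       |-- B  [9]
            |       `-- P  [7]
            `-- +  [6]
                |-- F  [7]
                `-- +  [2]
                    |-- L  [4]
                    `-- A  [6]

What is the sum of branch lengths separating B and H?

34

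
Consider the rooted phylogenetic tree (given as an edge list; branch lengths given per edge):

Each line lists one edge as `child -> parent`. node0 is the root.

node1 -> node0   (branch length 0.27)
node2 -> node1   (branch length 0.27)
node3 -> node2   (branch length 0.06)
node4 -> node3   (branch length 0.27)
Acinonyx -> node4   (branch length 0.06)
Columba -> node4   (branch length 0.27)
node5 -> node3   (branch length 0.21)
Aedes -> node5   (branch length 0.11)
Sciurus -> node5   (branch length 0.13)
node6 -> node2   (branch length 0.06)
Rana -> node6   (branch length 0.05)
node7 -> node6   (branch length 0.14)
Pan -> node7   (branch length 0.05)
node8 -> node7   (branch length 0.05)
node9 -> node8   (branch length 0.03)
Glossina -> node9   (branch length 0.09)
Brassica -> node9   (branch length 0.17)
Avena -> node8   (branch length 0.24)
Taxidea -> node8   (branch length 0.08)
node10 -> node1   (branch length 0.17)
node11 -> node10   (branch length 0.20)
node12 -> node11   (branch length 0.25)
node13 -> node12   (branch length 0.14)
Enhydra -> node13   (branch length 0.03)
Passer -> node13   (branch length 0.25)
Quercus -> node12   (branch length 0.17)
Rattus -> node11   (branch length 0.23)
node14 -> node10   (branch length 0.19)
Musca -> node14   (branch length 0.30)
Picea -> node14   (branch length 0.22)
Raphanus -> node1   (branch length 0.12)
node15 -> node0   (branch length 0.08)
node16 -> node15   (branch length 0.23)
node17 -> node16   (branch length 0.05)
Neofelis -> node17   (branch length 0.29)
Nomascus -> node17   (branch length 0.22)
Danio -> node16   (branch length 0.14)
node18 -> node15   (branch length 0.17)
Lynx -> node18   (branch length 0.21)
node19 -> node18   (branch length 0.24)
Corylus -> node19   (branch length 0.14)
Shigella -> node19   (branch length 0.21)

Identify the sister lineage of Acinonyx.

Acinonyx attaches to the tree at the node subtending (Acinonyx,Columba).
The other lineage descending from that same node — the sister group — is the single tip Columba.

Columba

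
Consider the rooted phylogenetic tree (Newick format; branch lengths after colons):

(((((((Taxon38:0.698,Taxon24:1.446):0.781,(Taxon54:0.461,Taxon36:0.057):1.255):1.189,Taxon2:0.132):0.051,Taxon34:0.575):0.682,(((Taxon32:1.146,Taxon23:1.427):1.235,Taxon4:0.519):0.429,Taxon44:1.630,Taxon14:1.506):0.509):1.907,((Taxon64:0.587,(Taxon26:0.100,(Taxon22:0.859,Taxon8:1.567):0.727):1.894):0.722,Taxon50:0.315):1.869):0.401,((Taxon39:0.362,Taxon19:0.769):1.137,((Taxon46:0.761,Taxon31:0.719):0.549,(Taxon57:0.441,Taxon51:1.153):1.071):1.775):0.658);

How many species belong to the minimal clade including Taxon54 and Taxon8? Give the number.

The MRCA of Taxon54 and Taxon8 is the node subtending ((((((Taxon38,Taxon24),(Taxon54,Taxon36)),Taxon2),Taxon34),(((Taxon32,Taxon23),Taxon4),Taxon44,Taxon14)),((Taxon64,(Taxon26,(Taxon22,Taxon8))),Taxon50)).
That clade contains 16 terminal taxa: Taxon14, Taxon2, Taxon22, Taxon23, Taxon24, Taxon26, Taxon32, Taxon34, Taxon36, Taxon38, Taxon4, Taxon44, Taxon50, Taxon54, Taxon64, Taxon8.

16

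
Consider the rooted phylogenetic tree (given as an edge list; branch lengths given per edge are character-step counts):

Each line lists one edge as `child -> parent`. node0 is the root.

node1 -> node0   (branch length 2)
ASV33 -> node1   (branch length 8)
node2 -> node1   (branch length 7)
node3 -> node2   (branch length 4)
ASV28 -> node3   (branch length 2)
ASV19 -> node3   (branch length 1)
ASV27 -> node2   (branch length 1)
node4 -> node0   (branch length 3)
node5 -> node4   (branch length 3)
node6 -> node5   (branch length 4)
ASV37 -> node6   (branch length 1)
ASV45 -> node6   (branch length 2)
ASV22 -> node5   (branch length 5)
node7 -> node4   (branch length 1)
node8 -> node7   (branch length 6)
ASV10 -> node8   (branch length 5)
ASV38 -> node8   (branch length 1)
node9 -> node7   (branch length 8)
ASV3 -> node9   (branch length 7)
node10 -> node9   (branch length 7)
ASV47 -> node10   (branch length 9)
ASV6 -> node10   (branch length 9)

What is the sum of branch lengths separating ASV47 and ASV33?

38

The path runs ASV47 → … → MRCA → … → ASV33; the MRCA is the root of the tree.
Branch lengths along that path: 9 + 7 + 8 + 1 + 3 + 2 + 8 = 38.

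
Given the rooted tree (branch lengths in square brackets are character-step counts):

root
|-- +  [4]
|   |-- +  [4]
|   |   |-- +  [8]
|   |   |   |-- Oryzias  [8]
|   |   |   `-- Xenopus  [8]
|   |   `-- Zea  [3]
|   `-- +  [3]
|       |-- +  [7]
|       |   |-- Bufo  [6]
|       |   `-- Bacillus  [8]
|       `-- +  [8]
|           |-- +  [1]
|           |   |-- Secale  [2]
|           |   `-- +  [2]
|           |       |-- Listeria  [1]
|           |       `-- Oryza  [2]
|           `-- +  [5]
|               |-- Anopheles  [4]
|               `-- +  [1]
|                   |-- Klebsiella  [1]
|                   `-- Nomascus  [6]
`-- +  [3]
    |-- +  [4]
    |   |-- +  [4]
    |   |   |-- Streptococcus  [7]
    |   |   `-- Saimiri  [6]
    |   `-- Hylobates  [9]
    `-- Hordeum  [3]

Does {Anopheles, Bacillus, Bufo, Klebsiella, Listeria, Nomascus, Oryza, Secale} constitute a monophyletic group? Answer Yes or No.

Yes

The most recent common ancestor of these taxa subtends ((Bufo,Bacillus),((Secale,(Listeria,Oryza)),(Anopheles,(Klebsiella,Nomascus)))).
That clade has exactly 8 tips — every listed taxon and nothing else — so the group is monophyletic.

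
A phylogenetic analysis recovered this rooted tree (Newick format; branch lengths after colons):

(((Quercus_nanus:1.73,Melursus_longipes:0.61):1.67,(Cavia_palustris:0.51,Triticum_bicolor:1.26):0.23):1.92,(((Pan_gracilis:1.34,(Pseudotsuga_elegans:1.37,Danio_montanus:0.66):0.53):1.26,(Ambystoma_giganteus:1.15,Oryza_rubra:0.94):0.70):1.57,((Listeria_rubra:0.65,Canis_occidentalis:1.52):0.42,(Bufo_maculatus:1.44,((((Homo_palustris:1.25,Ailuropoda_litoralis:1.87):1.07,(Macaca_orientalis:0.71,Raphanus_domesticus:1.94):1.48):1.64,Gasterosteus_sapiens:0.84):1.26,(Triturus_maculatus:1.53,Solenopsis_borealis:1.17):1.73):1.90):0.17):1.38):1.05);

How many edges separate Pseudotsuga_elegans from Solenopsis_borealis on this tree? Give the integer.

9

The MRCA of Pseudotsuga_elegans and Solenopsis_borealis is the node subtending (((Pan_gracilis,(Pseudotsuga_elegans,Danio_montanus)),(Ambystoma_giganteus,Oryza_rubra)),((Listeria_rubra,Canis_occidentalis),(Bufo_maculatus,((((Homo_palustris,Ailuropoda_litoralis),(Macaca_orientalis,Raphanus_domesticus)),Gasterosteus_sapiens),(Triturus_maculatus,Solenopsis_borealis))))).
From Pseudotsuga_elegans up to that node: 4 branches. From Solenopsis_borealis up to the same node: 5 branches. Total: 4 + 5 = 9.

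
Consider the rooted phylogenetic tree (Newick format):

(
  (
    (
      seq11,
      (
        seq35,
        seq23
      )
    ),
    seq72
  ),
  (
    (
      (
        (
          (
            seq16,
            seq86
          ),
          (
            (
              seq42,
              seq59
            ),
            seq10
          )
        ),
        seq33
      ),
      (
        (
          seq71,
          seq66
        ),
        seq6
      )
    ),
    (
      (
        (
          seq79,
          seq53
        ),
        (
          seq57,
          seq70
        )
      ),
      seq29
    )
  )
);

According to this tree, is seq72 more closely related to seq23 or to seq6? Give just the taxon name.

seq23

The MRCA of seq72 and seq23 subtends ((seq11,(seq35,seq23)),seq72) (4 taxa).
The MRCA of seq72 and seq6 is the root, subtending the entire tree (18 taxa).
The first is nested inside the second, so seq72 shares a more recent common ancestor with seq23.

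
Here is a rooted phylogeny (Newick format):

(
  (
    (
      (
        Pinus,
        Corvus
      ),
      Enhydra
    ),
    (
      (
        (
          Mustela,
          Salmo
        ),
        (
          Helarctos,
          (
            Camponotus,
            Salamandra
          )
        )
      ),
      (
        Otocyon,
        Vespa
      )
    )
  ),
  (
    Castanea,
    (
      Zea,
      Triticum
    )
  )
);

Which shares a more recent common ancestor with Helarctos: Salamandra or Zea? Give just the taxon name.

Salamandra

The MRCA of Helarctos and Salamandra subtends (Helarctos,(Camponotus,Salamandra)) (3 taxa).
The MRCA of Helarctos and Zea is the root, subtending the entire tree (13 taxa).
The first is nested inside the second, so Helarctos shares a more recent common ancestor with Salamandra.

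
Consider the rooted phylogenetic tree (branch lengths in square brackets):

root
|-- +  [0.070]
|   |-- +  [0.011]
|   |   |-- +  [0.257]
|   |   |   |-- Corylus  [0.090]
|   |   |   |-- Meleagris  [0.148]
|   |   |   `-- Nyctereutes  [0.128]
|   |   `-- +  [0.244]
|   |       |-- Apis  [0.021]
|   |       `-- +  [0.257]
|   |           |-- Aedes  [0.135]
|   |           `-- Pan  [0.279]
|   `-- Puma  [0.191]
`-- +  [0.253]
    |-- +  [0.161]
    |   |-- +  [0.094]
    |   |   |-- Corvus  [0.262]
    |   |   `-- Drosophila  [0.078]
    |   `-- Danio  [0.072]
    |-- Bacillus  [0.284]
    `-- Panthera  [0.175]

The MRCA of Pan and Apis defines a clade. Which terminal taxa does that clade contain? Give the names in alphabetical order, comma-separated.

Aedes, Apis, Pan

Tracing Pan: it sits inside (Aedes,Pan).
Tracing Apis: it sits inside (Apis,(Aedes,Pan)).
The smallest clade enclosing both is (Apis,(Aedes,Pan)); the answer is its 3 terminal taxa in alphabetical order.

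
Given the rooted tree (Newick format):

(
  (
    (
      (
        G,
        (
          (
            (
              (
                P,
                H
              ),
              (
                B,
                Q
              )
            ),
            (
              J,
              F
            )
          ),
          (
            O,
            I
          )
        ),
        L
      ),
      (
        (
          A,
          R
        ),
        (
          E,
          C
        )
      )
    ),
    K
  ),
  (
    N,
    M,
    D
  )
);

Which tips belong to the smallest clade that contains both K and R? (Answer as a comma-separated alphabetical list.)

Tracing K: it sits inside (((G,((((P,H),(B,Q)),(J,F)),(O,I)),L),((A,R),(E,C))),K).
Tracing R: it sits inside (A,R).
The smallest clade enclosing both is (((G,((((P,H),(B,Q)),(J,F)),(O,I)),L),((A,R),(E,C))),K); the answer is its 15 terminal taxa in alphabetical order.

A, B, C, E, F, G, H, I, J, K, L, O, P, Q, R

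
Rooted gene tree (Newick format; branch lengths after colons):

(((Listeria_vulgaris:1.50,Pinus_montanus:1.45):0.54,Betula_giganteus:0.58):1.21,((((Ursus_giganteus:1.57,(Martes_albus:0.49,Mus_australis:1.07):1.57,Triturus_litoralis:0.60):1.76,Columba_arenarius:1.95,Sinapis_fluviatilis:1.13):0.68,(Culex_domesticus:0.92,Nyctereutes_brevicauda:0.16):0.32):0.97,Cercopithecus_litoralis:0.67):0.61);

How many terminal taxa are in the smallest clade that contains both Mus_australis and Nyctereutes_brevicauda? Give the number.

The MRCA of Mus_australis and Nyctereutes_brevicauda is the node subtending (((Ursus_giganteus,(Martes_albus,Mus_australis),Triturus_litoralis),Columba_arenarius,Sinapis_fluviatilis),(Culex_domesticus,Nyctereutes_brevicauda)).
That clade contains 8 terminal taxa: Columba_arenarius, Culex_domesticus, Martes_albus, Mus_australis, Nyctereutes_brevicauda, Sinapis_fluviatilis, Triturus_litoralis, Ursus_giganteus.

8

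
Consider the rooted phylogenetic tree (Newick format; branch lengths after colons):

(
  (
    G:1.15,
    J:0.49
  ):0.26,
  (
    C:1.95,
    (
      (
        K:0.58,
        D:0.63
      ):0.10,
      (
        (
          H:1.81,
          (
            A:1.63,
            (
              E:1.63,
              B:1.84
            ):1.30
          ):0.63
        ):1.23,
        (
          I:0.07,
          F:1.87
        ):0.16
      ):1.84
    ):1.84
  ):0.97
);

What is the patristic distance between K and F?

4.55

The path runs K → … → MRCA → … → F; the MRCA is the node subtending ((K,D),((H,(A,(E,B))),(I,F))).
Branch lengths along that path: 0.58 + 0.10 + 1.84 + 0.16 + 1.87 = 4.55.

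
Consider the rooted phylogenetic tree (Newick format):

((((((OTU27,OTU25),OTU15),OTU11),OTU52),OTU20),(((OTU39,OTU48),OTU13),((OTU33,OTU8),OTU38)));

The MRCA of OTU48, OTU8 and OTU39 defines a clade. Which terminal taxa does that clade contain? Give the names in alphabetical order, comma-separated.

Tracing OTU48: it sits inside (OTU39,OTU48).
Tracing OTU8: it sits inside (OTU33,OTU8).
Tracing OTU39: it sits inside (OTU39,OTU48).
The smallest clade enclosing all 3 is (((OTU39,OTU48),OTU13),((OTU33,OTU8),OTU38)); the answer is its 6 terminal taxa in alphabetical order.

OTU13, OTU33, OTU38, OTU39, OTU48, OTU8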